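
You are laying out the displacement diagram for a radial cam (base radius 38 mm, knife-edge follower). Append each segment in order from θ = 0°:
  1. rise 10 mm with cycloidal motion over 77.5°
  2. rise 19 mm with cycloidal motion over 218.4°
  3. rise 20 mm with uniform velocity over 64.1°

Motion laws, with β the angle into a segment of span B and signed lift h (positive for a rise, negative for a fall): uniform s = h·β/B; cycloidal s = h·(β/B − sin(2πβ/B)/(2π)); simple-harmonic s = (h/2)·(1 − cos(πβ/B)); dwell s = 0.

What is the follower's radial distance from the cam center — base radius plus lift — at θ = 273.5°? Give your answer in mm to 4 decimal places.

seg 1 [0°–77.5°] cycloidal, h=10: full span → s += 10 → s = 10.0000
seg 2 [77.5°–295.9°] cycloidal, h=19: θ=273.5° here. β=196, B=218.4. 19·(0.8974 − sin(2π·0.8974)/(2π)) = 18.8679 → s = 28.8679
radial distance = base radius + s = 38 + 28.8679 = 66.8679

66.8679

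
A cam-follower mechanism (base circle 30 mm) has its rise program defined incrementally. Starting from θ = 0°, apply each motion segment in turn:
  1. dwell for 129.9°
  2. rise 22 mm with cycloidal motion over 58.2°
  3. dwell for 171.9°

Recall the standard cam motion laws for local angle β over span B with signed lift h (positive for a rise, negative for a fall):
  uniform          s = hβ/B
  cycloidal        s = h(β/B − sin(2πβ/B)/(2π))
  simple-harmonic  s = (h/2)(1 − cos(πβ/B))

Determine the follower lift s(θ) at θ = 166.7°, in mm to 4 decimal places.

seg 1 [0°–129.9°] dwell: s stays 0.0000
seg 2 [129.9°–188.1°] cycloidal, h=22: θ=166.7° here. β=36.8, B=58.2. 22·(0.6323 − sin(2π·0.6323)/(2π)) = 16.4975 → s = 16.4975

16.4975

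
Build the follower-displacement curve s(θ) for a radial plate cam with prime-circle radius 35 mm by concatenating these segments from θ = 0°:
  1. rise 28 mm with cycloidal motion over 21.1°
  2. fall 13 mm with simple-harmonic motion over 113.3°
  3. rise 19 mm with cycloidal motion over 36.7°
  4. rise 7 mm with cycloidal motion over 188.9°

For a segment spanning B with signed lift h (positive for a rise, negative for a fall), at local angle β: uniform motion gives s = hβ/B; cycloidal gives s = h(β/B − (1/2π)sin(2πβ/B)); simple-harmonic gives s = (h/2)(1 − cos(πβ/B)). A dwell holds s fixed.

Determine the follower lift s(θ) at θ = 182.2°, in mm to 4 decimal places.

seg 1 [0°–21.1°] cycloidal, h=28: full span → s += 28 → s = 28.0000
seg 2 [21.1°–134.4°] simple-harmonic, h=-13: full span → s += -13 → s = 15.0000
seg 3 [134.4°–171.1°] cycloidal, h=19: full span → s += 19 → s = 34.0000
seg 4 [171.1°–360°] cycloidal, h=7: θ=182.2° here. β=11.1, B=188.9. 7·(0.0588 − sin(2π·0.0588)/(2π)) = 0.0093 → s = 34.0093

34.0093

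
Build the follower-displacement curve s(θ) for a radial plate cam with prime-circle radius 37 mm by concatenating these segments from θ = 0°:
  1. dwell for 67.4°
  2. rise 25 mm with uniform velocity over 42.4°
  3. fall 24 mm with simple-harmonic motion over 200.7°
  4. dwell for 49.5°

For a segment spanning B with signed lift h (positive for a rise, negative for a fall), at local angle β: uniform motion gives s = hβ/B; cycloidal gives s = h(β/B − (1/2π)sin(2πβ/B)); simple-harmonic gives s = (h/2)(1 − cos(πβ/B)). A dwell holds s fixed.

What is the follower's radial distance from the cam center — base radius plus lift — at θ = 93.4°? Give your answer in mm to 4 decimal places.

seg 1 [0°–67.4°] dwell: s stays 0.0000
seg 2 [67.4°–109.8°] uniform, h=25: θ=93.4° here. β=26, B=42.4. 25·26/42.4 = 15.3302 → s = 15.3302
radial distance = base radius + s = 37 + 15.3302 = 52.3302

52.3302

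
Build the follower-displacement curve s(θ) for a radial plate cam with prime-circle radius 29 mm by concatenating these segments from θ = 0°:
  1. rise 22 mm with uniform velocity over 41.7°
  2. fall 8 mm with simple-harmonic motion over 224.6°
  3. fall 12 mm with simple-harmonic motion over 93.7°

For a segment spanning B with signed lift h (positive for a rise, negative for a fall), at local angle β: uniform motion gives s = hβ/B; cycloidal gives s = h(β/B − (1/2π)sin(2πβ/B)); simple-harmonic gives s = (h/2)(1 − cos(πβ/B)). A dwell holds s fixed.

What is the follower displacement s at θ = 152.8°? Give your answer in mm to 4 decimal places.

seg 1 [0°–41.7°] uniform, h=22: full span → s += 22 → s = 22.0000
seg 2 [41.7°–266.3°] simple-harmonic, h=-8: θ=152.8° here. β=111.1, B=224.6. -8/2·(1 − cos(π·0.4947)) = -3.9329 → s = 18.0671

18.0671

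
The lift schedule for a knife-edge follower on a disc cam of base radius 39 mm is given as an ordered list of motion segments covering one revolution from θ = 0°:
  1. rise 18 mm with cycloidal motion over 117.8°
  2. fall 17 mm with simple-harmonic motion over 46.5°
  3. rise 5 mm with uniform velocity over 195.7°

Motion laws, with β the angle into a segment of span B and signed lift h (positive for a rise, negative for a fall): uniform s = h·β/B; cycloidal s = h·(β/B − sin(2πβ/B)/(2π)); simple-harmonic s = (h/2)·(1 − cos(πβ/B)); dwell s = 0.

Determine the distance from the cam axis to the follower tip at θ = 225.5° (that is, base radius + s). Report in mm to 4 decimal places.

seg 1 [0°–117.8°] cycloidal, h=18: full span → s += 18 → s = 18.0000
seg 2 [117.8°–164.3°] simple-harmonic, h=-17: full span → s += -17 → s = 1.0000
seg 3 [164.3°–360°] uniform, h=5: θ=225.5° here. β=61.2, B=195.7. 5·61.2/195.7 = 1.5636 → s = 2.5636
radial distance = base radius + s = 39 + 2.5636 = 41.5636

41.5636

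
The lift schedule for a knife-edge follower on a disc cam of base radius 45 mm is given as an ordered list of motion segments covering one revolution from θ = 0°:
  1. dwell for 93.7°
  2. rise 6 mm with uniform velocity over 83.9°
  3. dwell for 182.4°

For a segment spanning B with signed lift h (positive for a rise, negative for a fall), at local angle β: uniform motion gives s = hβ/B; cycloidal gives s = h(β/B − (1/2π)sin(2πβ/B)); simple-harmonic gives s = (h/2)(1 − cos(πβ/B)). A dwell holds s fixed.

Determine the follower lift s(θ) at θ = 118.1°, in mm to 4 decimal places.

seg 1 [0°–93.7°] dwell: s stays 0.0000
seg 2 [93.7°–177.6°] uniform, h=6: θ=118.1° here. β=24.4, B=83.9. 6·24.4/83.9 = 1.7449 → s = 1.7449

1.7449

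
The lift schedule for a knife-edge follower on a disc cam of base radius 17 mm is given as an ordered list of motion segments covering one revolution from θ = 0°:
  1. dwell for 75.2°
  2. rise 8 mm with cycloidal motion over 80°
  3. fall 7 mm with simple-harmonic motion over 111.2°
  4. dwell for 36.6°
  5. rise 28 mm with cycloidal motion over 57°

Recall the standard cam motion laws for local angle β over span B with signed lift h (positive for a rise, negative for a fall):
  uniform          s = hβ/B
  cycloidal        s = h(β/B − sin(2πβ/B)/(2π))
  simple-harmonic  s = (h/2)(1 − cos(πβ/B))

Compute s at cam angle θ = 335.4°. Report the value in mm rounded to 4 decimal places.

seg 1 [0°–75.2°] dwell: s stays 0.0000
seg 2 [75.2°–155.2°] cycloidal, h=8: full span → s += 8 → s = 8.0000
seg 3 [155.2°–266.4°] simple-harmonic, h=-7: full span → s += -7 → s = 1.0000
seg 4 [266.4°–303°] dwell: s stays 1.0000
seg 5 [303°–360°] cycloidal, h=28: θ=335.4° here. β=32.4, B=57. 28·(0.5684 − sin(2π·0.5684)/(2π)) = 17.7731 → s = 18.7731

18.7731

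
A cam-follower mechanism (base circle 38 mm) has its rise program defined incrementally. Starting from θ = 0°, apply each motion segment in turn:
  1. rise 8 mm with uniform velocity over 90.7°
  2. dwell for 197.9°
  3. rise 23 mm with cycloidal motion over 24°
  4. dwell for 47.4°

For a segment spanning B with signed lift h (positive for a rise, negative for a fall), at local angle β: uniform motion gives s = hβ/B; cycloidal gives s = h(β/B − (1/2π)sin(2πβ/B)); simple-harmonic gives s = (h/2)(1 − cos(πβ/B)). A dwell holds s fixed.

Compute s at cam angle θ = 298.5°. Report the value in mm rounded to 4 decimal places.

seg 1 [0°–90.7°] uniform, h=8: full span → s += 8 → s = 8.0000
seg 2 [90.7°–288.6°] dwell: s stays 8.0000
seg 3 [288.6°–312.6°] cycloidal, h=23: θ=298.5° here. β=9.9, B=24. 23·(0.4125 − sin(2π·0.4125)/(2π)) = 7.5749 → s = 15.5749

15.5749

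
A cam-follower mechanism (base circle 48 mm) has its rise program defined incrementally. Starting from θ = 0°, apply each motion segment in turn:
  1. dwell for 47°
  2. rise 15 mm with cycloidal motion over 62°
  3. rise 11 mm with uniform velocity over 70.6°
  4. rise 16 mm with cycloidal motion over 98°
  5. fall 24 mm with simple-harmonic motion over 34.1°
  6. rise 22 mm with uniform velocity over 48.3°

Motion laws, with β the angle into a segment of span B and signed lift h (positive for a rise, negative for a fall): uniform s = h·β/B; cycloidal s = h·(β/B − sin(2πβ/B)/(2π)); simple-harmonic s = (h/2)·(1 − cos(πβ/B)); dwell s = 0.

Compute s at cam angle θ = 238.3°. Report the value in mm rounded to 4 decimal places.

seg 1 [0°–47°] dwell: s stays 0.0000
seg 2 [47°–109°] cycloidal, h=15: full span → s += 15 → s = 15.0000
seg 3 [109°–179.6°] uniform, h=11: full span → s += 11 → s = 26.0000
seg 4 [179.6°–277.6°] cycloidal, h=16: θ=238.3° here. β=58.7, B=98. 16·(0.5990 − sin(2π·0.5990)/(2π)) = 11.0672 → s = 37.0672

37.0672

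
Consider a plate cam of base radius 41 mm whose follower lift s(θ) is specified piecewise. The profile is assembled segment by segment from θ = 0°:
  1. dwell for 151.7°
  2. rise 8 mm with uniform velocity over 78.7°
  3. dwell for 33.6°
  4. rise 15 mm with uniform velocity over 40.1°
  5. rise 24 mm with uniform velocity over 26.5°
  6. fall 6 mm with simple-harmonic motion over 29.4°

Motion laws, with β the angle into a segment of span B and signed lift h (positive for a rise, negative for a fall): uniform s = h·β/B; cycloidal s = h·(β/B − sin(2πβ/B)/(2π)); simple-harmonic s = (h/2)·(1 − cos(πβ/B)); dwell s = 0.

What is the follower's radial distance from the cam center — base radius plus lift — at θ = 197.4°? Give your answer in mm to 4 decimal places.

seg 1 [0°–151.7°] dwell: s stays 0.0000
seg 2 [151.7°–230.4°] uniform, h=8: θ=197.4° here. β=45.7, B=78.7. 8·45.7/78.7 = 4.6455 → s = 4.6455
radial distance = base radius + s = 41 + 4.6455 = 45.6455

45.6455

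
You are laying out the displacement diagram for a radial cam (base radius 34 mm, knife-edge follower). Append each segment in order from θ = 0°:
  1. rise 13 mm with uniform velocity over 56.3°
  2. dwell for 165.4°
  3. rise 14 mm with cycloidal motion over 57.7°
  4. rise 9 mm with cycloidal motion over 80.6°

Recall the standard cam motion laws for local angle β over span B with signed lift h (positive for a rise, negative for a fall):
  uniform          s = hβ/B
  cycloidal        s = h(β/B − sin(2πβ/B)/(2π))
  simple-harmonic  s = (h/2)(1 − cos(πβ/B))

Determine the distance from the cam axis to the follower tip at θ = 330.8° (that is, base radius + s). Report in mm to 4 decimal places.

seg 1 [0°–56.3°] uniform, h=13: full span → s += 13 → s = 13.0000
seg 2 [56.3°–221.7°] dwell: s stays 13.0000
seg 3 [221.7°–279.4°] cycloidal, h=14: full span → s += 14 → s = 27.0000
seg 4 [279.4°–360°] cycloidal, h=9: θ=330.8° here. β=51.4, B=80.6. 9·(0.6377 − sin(2π·0.6377)/(2π)) = 6.8299 → s = 33.8299
radial distance = base radius + s = 34 + 33.8299 = 67.8299

67.8299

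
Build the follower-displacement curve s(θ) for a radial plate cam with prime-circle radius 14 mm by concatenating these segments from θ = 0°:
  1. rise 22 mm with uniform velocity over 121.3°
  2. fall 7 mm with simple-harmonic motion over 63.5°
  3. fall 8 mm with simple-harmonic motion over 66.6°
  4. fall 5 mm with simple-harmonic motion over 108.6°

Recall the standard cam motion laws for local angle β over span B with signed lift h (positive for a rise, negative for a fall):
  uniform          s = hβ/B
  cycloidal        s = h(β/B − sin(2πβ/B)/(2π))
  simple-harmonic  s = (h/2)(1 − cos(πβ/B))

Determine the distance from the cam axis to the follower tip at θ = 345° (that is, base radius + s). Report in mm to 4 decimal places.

seg 1 [0°–121.3°] uniform, h=22: full span → s += 22 → s = 22.0000
seg 2 [121.3°–184.8°] simple-harmonic, h=-7: full span → s += -7 → s = 15.0000
seg 3 [184.8°–251.4°] simple-harmonic, h=-8: full span → s += -8 → s = 7.0000
seg 4 [251.4°–360°] simple-harmonic, h=-5: θ=345° here. β=93.6, B=108.6. -5/2·(1 − cos(π·0.8619)) = -4.7683 → s = 2.2317
radial distance = base radius + s = 14 + 2.2317 = 16.2317

16.2317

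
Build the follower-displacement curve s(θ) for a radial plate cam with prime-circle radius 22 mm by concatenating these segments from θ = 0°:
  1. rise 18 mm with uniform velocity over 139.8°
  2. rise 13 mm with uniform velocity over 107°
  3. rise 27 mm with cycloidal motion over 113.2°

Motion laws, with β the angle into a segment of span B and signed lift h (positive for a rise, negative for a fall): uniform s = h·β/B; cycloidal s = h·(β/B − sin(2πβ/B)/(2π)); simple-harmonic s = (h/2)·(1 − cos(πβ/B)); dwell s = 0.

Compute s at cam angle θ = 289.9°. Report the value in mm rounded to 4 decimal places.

seg 1 [0°–139.8°] uniform, h=18: full span → s += 18 → s = 18.0000
seg 2 [139.8°–246.8°] uniform, h=13: full span → s += 13 → s = 31.0000
seg 3 [246.8°–360°] cycloidal, h=27: θ=289.9° here. β=43.1, B=113.2. 27·(0.3807 − sin(2π·0.3807)/(2π)) = 7.3530 → s = 38.3530

38.3530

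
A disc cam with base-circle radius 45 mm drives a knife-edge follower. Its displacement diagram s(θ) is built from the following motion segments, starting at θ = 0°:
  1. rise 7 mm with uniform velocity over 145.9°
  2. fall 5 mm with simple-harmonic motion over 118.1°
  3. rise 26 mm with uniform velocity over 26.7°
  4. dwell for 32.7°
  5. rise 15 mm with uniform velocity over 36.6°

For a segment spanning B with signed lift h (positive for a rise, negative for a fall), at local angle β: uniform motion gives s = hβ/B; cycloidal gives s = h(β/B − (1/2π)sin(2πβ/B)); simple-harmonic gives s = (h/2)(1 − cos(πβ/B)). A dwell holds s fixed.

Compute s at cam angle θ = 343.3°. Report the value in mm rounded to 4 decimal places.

seg 1 [0°–145.9°] uniform, h=7: full span → s += 7 → s = 7.0000
seg 2 [145.9°–264°] simple-harmonic, h=-5: full span → s += -5 → s = 2.0000
seg 3 [264°–290.7°] uniform, h=26: full span → s += 26 → s = 28.0000
seg 4 [290.7°–323.4°] dwell: s stays 28.0000
seg 5 [323.4°–360°] uniform, h=15: θ=343.3° here. β=19.9, B=36.6. 15·19.9/36.6 = 8.1557 → s = 36.1557

36.1557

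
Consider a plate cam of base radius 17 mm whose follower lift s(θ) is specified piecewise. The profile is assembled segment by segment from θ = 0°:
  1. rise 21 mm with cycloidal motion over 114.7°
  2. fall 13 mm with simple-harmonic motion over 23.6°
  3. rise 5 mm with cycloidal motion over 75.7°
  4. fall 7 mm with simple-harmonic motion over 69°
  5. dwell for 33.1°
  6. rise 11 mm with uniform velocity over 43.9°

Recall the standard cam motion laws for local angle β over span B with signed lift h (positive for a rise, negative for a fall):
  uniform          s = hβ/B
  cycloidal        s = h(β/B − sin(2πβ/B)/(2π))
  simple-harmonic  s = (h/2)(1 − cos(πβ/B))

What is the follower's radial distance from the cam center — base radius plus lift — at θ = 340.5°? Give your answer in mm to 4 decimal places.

seg 1 [0°–114.7°] cycloidal, h=21: full span → s += 21 → s = 21.0000
seg 2 [114.7°–138.3°] simple-harmonic, h=-13: full span → s += -13 → s = 8.0000
seg 3 [138.3°–214°] cycloidal, h=5: full span → s += 5 → s = 13.0000
seg 4 [214°–283°] simple-harmonic, h=-7: full span → s += -7 → s = 6.0000
seg 5 [283°–316.1°] dwell: s stays 6.0000
seg 6 [316.1°–360°] uniform, h=11: θ=340.5° here. β=24.4, B=43.9. 11·24.4/43.9 = 6.1139 → s = 12.1139
radial distance = base radius + s = 17 + 12.1139 = 29.1139

29.1139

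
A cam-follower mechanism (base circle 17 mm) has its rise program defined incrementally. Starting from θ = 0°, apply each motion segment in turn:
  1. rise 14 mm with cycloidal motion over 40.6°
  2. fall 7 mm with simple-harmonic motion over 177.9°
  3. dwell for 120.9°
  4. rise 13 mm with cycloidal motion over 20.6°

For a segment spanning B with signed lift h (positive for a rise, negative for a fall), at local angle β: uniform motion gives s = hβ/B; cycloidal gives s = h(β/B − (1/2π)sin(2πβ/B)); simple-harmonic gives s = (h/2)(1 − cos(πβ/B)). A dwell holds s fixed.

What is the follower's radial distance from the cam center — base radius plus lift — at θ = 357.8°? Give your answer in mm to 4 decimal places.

seg 1 [0°–40.6°] cycloidal, h=14: full span → s += 14 → s = 14.0000
seg 2 [40.6°–218.5°] simple-harmonic, h=-7: full span → s += -7 → s = 7.0000
seg 3 [218.5°–339.4°] dwell: s stays 7.0000
seg 4 [339.4°–360°] cycloidal, h=13: θ=357.8° here. β=18.4, B=20.6. 13·(0.8932 − sin(2π·0.8932)/(2π)) = 12.8981 → s = 19.8981
radial distance = base radius + s = 17 + 19.8981 = 36.8981

36.8981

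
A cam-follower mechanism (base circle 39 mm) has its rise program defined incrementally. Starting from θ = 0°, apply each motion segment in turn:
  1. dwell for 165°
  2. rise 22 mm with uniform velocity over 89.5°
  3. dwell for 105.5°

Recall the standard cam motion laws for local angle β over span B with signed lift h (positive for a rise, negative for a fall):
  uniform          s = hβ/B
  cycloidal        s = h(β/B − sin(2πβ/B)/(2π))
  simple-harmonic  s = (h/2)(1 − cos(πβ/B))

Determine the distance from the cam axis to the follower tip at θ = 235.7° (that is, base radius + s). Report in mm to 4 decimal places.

seg 1 [0°–165°] dwell: s stays 0.0000
seg 2 [165°–254.5°] uniform, h=22: θ=235.7° here. β=70.7, B=89.5. 22·70.7/89.5 = 17.3788 → s = 17.3788
radial distance = base radius + s = 39 + 17.3788 = 56.3788

56.3788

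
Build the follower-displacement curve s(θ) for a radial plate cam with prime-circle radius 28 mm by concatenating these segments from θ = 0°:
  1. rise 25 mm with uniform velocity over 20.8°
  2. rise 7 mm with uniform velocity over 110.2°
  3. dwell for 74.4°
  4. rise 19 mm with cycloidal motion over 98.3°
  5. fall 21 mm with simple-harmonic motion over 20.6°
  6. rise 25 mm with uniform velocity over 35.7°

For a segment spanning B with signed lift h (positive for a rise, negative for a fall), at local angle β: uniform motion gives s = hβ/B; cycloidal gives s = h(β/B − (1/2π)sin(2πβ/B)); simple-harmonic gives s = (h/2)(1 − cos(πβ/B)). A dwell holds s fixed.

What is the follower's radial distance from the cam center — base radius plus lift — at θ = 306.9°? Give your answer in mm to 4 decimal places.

seg 1 [0°–20.8°] uniform, h=25: full span → s += 25 → s = 25.0000
seg 2 [20.8°–131°] uniform, h=7: full span → s += 7 → s = 32.0000
seg 3 [131°–205.4°] dwell: s stays 32.0000
seg 4 [205.4°–303.7°] cycloidal, h=19: full span → s += 19 → s = 51.0000
seg 5 [303.7°–324.3°] simple-harmonic, h=-21: θ=306.9° here. β=3.2, B=20.6. -21/2·(1 − cos(π·0.1553)) = -1.2257 → s = 49.7743
radial distance = base radius + s = 28 + 49.7743 = 77.7743

77.7743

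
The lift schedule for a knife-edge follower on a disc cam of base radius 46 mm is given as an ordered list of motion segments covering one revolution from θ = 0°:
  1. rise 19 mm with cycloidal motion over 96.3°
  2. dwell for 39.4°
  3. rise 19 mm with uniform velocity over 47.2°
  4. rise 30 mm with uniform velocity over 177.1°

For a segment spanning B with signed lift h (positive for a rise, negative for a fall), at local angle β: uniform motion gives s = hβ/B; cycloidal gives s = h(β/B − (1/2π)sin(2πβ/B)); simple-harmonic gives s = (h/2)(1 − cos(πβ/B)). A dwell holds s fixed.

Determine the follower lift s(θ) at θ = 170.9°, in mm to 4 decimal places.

seg 1 [0°–96.3°] cycloidal, h=19: full span → s += 19 → s = 19.0000
seg 2 [96.3°–135.7°] dwell: s stays 19.0000
seg 3 [135.7°–182.9°] uniform, h=19: θ=170.9° here. β=35.2, B=47.2. 19·35.2/47.2 = 14.1695 → s = 33.1695

33.1695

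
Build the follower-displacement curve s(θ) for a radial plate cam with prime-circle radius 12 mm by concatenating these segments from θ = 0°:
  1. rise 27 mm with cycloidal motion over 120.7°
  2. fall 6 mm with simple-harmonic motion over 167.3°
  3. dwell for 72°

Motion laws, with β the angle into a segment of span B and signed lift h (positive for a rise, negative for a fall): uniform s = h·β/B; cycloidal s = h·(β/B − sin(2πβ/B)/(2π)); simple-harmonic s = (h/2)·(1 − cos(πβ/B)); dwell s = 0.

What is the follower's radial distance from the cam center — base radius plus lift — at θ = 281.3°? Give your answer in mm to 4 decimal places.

seg 1 [0°–120.7°] cycloidal, h=27: full span → s += 27 → s = 27.0000
seg 2 [120.7°–288°] simple-harmonic, h=-6: θ=281.3° here. β=160.6, B=167.3. -6/2·(1 − cos(π·0.9600)) = -5.9763 → s = 21.0237
radial distance = base radius + s = 12 + 21.0237 = 33.0237

33.0237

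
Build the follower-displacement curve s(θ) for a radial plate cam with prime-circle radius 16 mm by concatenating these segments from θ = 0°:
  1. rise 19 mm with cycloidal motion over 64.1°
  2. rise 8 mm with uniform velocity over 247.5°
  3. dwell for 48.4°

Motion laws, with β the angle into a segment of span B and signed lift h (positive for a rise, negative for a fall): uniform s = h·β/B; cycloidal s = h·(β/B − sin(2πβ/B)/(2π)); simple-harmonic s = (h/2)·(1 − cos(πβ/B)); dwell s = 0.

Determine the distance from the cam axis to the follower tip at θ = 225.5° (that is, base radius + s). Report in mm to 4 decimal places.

seg 1 [0°–64.1°] cycloidal, h=19: full span → s += 19 → s = 19.0000
seg 2 [64.1°–311.6°] uniform, h=8: θ=225.5° here. β=161.4, B=247.5. 8·161.4/247.5 = 5.2170 → s = 24.2170
radial distance = base radius + s = 16 + 24.2170 = 40.2170

40.2170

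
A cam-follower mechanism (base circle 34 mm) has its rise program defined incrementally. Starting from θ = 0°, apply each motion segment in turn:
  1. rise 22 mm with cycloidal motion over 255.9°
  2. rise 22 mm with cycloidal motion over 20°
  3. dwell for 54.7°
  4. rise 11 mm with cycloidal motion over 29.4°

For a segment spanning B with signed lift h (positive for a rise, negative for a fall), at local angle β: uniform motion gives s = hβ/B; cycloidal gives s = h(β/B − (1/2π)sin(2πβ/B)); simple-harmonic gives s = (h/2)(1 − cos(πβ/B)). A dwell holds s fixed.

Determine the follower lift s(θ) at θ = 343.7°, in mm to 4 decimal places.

seg 1 [0°–255.9°] cycloidal, h=22: full span → s += 22 → s = 22.0000
seg 2 [255.9°–275.9°] cycloidal, h=22: full span → s += 22 → s = 44.0000
seg 3 [275.9°–330.6°] dwell: s stays 44.0000
seg 4 [330.6°–360°] cycloidal, h=11: θ=343.7° here. β=13.1, B=29.4. 11·(0.4456 − sin(2π·0.4456)/(2π)) = 4.3143 → s = 48.3143

48.3143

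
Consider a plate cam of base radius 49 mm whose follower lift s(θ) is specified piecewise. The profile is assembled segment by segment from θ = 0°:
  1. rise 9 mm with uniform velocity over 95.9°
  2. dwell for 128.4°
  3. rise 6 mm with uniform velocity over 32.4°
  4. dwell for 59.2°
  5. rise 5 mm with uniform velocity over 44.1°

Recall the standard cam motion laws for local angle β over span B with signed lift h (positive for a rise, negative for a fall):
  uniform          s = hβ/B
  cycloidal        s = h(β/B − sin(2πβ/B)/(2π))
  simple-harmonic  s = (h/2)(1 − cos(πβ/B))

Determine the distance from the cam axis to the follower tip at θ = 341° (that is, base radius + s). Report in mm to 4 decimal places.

seg 1 [0°–95.9°] uniform, h=9: full span → s += 9 → s = 9.0000
seg 2 [95.9°–224.3°] dwell: s stays 9.0000
seg 3 [224.3°–256.7°] uniform, h=6: full span → s += 6 → s = 15.0000
seg 4 [256.7°–315.9°] dwell: s stays 15.0000
seg 5 [315.9°–360°] uniform, h=5: θ=341° here. β=25.1, B=44.1. 5·25.1/44.1 = 2.8458 → s = 17.8458
radial distance = base radius + s = 49 + 17.8458 = 66.8458

66.8458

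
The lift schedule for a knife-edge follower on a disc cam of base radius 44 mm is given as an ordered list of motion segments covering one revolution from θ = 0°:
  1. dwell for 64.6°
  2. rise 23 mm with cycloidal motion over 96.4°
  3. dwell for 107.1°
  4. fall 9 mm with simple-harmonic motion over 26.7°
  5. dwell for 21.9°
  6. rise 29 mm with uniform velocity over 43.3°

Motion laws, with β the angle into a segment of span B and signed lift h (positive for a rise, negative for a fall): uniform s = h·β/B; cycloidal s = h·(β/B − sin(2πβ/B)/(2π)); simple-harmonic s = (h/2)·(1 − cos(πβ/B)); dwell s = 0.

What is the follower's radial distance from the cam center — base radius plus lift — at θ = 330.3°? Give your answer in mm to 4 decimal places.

seg 1 [0°–64.6°] dwell: s stays 0.0000
seg 2 [64.6°–161°] cycloidal, h=23: full span → s += 23 → s = 23.0000
seg 3 [161°–268.1°] dwell: s stays 23.0000
seg 4 [268.1°–294.8°] simple-harmonic, h=-9: full span → s += -9 → s = 14.0000
seg 5 [294.8°–316.7°] dwell: s stays 14.0000
seg 6 [316.7°–360°] uniform, h=29: θ=330.3° here. β=13.6, B=43.3. 29·13.6/43.3 = 9.1085 → s = 23.1085
radial distance = base radius + s = 44 + 23.1085 = 67.1085

67.1085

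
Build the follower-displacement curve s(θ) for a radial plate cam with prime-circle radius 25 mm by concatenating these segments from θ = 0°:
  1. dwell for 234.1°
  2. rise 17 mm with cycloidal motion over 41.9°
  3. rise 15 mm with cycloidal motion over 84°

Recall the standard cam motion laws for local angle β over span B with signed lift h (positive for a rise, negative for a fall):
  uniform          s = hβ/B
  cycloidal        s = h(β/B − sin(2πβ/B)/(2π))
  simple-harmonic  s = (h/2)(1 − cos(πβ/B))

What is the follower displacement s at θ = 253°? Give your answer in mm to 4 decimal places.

seg 1 [0°–234.1°] dwell: s stays 0.0000
seg 2 [234.1°–276°] cycloidal, h=17: θ=253° here. β=18.9, B=41.9. 17·(0.4511 − sin(2π·0.4511)/(2π)) = 6.8496 → s = 6.8496

6.8496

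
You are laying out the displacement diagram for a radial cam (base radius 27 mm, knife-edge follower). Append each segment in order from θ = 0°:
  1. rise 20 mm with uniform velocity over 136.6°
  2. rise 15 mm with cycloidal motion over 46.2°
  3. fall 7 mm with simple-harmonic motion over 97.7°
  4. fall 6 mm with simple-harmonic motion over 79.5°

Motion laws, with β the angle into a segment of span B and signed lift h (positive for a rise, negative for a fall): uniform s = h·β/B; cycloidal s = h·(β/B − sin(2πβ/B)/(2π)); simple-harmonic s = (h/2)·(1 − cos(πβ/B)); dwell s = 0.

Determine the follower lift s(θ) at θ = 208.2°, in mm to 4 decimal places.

seg 1 [0°–136.6°] uniform, h=20: full span → s += 20 → s = 20.0000
seg 2 [136.6°–182.8°] cycloidal, h=15: full span → s += 15 → s = 35.0000
seg 3 [182.8°–280.5°] simple-harmonic, h=-7: θ=208.2° here. β=25.4, B=97.7. -7/2·(1 − cos(π·0.2600)) = -1.1039 → s = 33.8961

33.8961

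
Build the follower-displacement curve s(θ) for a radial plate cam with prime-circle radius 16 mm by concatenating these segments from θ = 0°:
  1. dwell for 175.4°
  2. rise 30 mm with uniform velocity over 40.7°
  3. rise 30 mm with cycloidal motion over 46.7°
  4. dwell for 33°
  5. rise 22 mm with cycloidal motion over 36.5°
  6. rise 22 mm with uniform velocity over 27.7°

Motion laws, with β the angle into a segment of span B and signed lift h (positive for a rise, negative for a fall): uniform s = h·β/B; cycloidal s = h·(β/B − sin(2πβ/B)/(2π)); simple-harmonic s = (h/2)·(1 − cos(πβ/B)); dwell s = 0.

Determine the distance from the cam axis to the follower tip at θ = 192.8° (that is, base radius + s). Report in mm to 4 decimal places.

seg 1 [0°–175.4°] dwell: s stays 0.0000
seg 2 [175.4°–216.1°] uniform, h=30: θ=192.8° here. β=17.4, B=40.7. 30·17.4/40.7 = 12.8256 → s = 12.8256
radial distance = base radius + s = 16 + 12.8256 = 28.8256

28.8256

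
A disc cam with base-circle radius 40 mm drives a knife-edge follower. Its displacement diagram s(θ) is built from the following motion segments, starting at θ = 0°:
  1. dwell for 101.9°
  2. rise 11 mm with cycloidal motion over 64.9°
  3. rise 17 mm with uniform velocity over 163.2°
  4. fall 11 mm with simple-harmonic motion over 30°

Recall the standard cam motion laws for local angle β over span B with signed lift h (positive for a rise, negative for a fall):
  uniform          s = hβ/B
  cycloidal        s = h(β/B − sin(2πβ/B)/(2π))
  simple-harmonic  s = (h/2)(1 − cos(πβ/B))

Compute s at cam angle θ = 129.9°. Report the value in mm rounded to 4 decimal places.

seg 1 [0°–101.9°] dwell: s stays 0.0000
seg 2 [101.9°–166.8°] cycloidal, h=11: θ=129.9° here. β=28, B=64.9. 11·(0.4314 − sin(2π·0.4314)/(2π)) = 4.0146 → s = 4.0146

4.0146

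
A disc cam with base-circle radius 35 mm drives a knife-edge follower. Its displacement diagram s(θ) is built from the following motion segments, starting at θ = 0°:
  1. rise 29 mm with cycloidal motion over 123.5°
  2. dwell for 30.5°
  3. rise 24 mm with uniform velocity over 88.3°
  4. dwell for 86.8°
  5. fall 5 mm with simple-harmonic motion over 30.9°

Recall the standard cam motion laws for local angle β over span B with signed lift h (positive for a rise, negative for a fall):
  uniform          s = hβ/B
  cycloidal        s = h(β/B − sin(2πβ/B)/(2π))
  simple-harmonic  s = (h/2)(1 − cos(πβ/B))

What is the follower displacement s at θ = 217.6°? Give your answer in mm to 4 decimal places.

seg 1 [0°–123.5°] cycloidal, h=29: full span → s += 29 → s = 29.0000
seg 2 [123.5°–154°] dwell: s stays 29.0000
seg 3 [154°–242.3°] uniform, h=24: θ=217.6° here. β=63.6, B=88.3. 24·63.6/88.3 = 17.2865 → s = 46.2865

46.2865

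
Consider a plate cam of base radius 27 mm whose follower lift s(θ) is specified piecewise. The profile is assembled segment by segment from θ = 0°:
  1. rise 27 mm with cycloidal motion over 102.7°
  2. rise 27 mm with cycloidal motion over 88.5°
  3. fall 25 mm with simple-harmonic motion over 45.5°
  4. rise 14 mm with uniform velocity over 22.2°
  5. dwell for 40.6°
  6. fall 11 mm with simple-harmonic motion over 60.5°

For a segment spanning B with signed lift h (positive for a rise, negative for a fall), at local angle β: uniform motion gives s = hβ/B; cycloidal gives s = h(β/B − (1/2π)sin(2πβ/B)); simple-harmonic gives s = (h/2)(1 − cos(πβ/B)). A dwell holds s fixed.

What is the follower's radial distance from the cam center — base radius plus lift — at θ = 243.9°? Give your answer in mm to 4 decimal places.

seg 1 [0°–102.7°] cycloidal, h=27: full span → s += 27 → s = 27.0000
seg 2 [102.7°–191.2°] cycloidal, h=27: full span → s += 27 → s = 54.0000
seg 3 [191.2°–236.7°] simple-harmonic, h=-25: full span → s += -25 → s = 29.0000
seg 4 [236.7°–258.9°] uniform, h=14: θ=243.9° here. β=7.2, B=22.2. 14·7.2/22.2 = 4.5405 → s = 33.5405
radial distance = base radius + s = 27 + 33.5405 = 60.5405

60.5405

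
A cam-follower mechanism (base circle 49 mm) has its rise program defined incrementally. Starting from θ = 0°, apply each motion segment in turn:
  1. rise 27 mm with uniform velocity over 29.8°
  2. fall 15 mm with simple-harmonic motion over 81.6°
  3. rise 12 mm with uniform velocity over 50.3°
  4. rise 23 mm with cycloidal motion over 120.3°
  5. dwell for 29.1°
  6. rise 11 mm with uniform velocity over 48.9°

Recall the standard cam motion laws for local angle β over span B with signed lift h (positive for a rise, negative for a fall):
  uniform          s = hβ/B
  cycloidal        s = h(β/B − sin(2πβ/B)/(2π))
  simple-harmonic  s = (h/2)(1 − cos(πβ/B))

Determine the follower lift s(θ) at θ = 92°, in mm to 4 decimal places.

seg 1 [0°–29.8°] uniform, h=27: full span → s += 27 → s = 27.0000
seg 2 [29.8°–111.4°] simple-harmonic, h=-15: θ=92° here. β=62.2, B=81.6. -15/2·(1 − cos(π·0.7623)) = -13.0035 → s = 13.9965

13.9965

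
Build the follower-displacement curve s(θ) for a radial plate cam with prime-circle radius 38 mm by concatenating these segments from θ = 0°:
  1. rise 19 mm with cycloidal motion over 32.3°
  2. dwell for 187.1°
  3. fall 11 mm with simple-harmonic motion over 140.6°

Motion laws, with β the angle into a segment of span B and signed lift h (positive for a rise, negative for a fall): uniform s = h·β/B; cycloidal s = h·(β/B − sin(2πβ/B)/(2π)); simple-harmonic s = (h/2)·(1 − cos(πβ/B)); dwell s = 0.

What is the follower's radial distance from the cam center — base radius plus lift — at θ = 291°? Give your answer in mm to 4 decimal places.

seg 1 [0°–32.3°] cycloidal, h=19: full span → s += 19 → s = 19.0000
seg 2 [32.3°–219.4°] dwell: s stays 19.0000
seg 3 [219.4°–360°] simple-harmonic, h=-11: θ=291° here. β=71.6, B=140.6. -11/2·(1 − cos(π·0.5092)) = -5.6597 → s = 13.3403
radial distance = base radius + s = 38 + 13.3403 = 51.3403

51.3403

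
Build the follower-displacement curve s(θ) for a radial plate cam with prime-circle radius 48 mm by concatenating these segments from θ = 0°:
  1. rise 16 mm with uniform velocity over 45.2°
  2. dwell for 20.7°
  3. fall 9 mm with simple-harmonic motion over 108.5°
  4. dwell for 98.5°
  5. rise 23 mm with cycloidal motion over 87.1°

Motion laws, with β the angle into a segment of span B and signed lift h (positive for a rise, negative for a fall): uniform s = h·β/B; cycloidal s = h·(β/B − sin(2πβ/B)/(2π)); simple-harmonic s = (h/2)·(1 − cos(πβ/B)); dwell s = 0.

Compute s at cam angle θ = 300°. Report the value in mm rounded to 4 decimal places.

seg 1 [0°–45.2°] uniform, h=16: full span → s += 16 → s = 16.0000
seg 2 [45.2°–65.9°] dwell: s stays 16.0000
seg 3 [65.9°–174.4°] simple-harmonic, h=-9: full span → s += -9 → s = 7.0000
seg 4 [174.4°–272.9°] dwell: s stays 7.0000
seg 5 [272.9°–360°] cycloidal, h=23: θ=300° here. β=27.1, B=87.1. 23·(0.3111 − sin(2π·0.3111)/(2π)) = 3.7623 → s = 10.7623

10.7623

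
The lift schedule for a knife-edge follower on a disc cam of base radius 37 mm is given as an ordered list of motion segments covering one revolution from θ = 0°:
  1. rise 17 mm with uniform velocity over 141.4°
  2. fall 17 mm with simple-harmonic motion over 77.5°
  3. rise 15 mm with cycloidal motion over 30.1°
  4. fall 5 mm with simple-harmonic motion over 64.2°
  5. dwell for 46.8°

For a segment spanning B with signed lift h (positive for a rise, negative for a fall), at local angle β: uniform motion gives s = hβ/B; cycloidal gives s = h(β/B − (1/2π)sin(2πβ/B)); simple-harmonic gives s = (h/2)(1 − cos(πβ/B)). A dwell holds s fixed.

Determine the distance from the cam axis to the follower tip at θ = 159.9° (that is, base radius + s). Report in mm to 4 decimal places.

seg 1 [0°–141.4°] uniform, h=17: full span → s += 17 → s = 17.0000
seg 2 [141.4°–218.9°] simple-harmonic, h=-17: θ=159.9° here. β=18.5, B=77.5. -17/2·(1 − cos(π·0.2387)) = -2.2802 → s = 14.7198
radial distance = base radius + s = 37 + 14.7198 = 51.7198

51.7198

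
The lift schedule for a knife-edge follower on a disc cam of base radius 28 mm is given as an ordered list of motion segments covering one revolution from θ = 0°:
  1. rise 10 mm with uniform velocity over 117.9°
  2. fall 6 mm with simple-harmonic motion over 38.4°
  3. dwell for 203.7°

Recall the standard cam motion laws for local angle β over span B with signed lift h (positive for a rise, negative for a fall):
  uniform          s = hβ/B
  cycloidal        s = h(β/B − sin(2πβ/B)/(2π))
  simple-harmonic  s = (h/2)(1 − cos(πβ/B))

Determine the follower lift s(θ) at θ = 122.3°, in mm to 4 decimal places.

seg 1 [0°–117.9°] uniform, h=10: full span → s += 10 → s = 10.0000
seg 2 [117.9°–156.3°] simple-harmonic, h=-6: θ=122.3° here. β=4.4, B=38.4. -6/2·(1 − cos(π·0.1146)) = -0.1923 → s = 9.8077

9.8077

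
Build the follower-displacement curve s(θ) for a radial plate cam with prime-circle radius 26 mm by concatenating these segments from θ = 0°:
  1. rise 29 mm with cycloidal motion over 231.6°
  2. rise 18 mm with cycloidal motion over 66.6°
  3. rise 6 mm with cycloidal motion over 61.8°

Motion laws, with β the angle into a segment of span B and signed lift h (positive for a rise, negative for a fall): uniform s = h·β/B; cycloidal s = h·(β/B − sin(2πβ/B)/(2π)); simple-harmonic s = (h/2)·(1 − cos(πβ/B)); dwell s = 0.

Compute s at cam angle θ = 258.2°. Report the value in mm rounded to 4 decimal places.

seg 1 [0°–231.6°] cycloidal, h=29: full span → s += 29 → s = 29.0000
seg 2 [231.6°–298.2°] cycloidal, h=18: θ=258.2° here. β=26.6, B=66.6. 18·(0.3994 − sin(2π·0.3994)/(2π)) = 5.4966 → s = 34.4966

34.4966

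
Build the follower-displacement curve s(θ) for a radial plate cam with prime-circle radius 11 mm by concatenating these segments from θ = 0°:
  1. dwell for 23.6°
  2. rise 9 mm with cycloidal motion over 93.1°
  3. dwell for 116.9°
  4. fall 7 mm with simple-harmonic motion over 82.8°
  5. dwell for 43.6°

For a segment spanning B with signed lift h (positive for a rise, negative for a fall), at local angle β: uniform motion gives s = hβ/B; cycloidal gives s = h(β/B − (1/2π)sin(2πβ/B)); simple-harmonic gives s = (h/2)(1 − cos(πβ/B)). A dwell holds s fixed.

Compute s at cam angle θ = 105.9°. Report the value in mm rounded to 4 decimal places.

seg 1 [0°–23.6°] dwell: s stays 0.0000
seg 2 [23.6°–116.7°] cycloidal, h=9: θ=105.9° here. β=82.3, B=93.1. 9·(0.8840 − sin(2π·0.8840)/(2π)) = 8.9100 → s = 8.9100

8.9100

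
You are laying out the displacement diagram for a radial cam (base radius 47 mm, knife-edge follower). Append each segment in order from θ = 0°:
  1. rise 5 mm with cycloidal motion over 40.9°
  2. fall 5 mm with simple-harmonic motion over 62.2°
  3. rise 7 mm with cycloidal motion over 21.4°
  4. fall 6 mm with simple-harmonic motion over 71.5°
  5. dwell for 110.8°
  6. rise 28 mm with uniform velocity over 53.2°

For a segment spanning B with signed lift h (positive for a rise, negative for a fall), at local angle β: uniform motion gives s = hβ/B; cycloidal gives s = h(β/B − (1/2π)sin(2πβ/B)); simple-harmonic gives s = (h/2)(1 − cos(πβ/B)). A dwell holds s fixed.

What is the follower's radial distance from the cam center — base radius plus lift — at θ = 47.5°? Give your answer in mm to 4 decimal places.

seg 1 [0°–40.9°] cycloidal, h=5: full span → s += 5 → s = 5.0000
seg 2 [40.9°–103.1°] simple-harmonic, h=-5: θ=47.5° here. β=6.6, B=62.2. -5/2·(1 − cos(π·0.1061)) = -0.1376 → s = 4.8624
radial distance = base radius + s = 47 + 4.8624 = 51.8624

51.8624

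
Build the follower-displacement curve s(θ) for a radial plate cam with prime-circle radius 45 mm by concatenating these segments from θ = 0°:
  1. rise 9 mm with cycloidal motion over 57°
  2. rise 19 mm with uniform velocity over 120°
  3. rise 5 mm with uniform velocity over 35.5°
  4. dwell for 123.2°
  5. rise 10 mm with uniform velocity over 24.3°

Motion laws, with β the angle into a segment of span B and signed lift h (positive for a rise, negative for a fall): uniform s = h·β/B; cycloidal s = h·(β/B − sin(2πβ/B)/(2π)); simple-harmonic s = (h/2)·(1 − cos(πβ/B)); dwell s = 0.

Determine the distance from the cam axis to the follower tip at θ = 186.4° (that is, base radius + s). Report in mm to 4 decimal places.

seg 1 [0°–57°] cycloidal, h=9: full span → s += 9 → s = 9.0000
seg 2 [57°–177°] uniform, h=19: full span → s += 19 → s = 28.0000
seg 3 [177°–212.5°] uniform, h=5: θ=186.4° here. β=9.4, B=35.5. 5·9.4/35.5 = 1.3239 → s = 29.3239
radial distance = base radius + s = 45 + 29.3239 = 74.3239

74.3239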